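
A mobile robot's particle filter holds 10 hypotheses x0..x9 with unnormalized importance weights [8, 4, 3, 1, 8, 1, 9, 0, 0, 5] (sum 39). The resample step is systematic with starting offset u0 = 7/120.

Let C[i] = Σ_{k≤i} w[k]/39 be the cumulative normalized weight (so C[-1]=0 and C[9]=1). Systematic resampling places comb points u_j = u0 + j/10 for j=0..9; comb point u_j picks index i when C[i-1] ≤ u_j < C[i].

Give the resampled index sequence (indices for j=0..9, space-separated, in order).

C = [8/39, 4/13, 5/13, 16/39, 8/13, 25/39, 34/39, 34/39, 34/39, 1]
j=0: u_0=7/120 ∈ [0, 8/39) → index 0
j=1: u_1=19/120 ∈ [0, 8/39) → index 0
j=2: u_2=31/120 ∈ [8/39, 4/13) → index 1
j=3: u_3=43/120 ∈ [4/13, 5/13) → index 2
j=4: u_4=11/24 ∈ [16/39, 8/13) → index 4
j=5: u_5=67/120 ∈ [16/39, 8/13) → index 4
j=6: u_6=79/120 ∈ [25/39, 34/39) → index 6
j=7: u_7=91/120 ∈ [25/39, 34/39) → index 6
j=8: u_8=103/120 ∈ [25/39, 34/39) → index 6
j=9: u_9=23/24 ∈ [34/39, 1) → index 9

0 0 1 2 4 4 6 6 6 9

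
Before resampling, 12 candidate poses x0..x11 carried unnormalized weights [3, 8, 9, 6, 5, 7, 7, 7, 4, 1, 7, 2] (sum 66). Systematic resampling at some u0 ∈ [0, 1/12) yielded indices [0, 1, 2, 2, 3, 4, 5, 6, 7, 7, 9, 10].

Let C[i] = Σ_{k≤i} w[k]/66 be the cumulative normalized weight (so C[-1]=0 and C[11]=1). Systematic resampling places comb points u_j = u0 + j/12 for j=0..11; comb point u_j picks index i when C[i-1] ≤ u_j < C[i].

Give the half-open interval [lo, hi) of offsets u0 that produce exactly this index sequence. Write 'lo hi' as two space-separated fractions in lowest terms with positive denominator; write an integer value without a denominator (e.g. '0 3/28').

C = [1/22, 1/6, 10/33, 13/33, 31/66, 19/33, 15/22, 26/33, 28/33, 19/22, 32/33, 1]
j=0 picked index 0: u0 ∈ [0, 1/22)
j=1 picked index 1: u0 ∈ [-5/132, 1/12)
j=2 picked index 2: u0 ∈ [0, 3/22)
j=3 picked index 2: u0 ∈ [-1/12, 7/132)
j=4 picked index 3: u0 ∈ [-1/33, 2/33)
j=5 picked index 4: u0 ∈ [-1/44, 7/132)
j=6 picked index 5: u0 ∈ [-1/33, 5/66)
j=7 picked index 6: u0 ∈ [-1/132, 13/132)
j=8 picked index 7: u0 ∈ [1/66, 4/33)
j=9 picked index 7: u0 ∈ [-3/44, 5/132)
j=10 picked index 9: u0 ∈ [1/66, 1/33)
j=11 picked index 10: u0 ∈ [-7/132, 7/132)
intersection: [1/66, 1/33)

1/66 1/33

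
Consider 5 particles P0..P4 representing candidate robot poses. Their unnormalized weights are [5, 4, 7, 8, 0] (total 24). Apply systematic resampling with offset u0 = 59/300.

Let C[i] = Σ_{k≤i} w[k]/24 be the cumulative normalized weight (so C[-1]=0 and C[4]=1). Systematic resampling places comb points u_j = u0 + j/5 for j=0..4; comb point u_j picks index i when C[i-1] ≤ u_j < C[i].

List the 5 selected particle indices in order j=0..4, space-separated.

0 2 2 3 3

C = [5/24, 3/8, 2/3, 1, 1]
j=0: u_0=59/300 ∈ [0, 5/24) → index 0
j=1: u_1=119/300 ∈ [3/8, 2/3) → index 2
j=2: u_2=179/300 ∈ [3/8, 2/3) → index 2
j=3: u_3=239/300 ∈ [2/3, 1) → index 3
j=4: u_4=299/300 ∈ [2/3, 1) → index 3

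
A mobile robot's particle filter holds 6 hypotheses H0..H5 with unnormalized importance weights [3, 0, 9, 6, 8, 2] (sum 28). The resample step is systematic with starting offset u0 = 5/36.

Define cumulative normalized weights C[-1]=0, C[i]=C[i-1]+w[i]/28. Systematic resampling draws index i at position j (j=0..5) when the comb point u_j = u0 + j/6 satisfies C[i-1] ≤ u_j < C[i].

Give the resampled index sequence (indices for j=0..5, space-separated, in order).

2 2 3 3 4 5

C = [3/28, 3/28, 3/7, 9/14, 13/14, 1]
j=0: u_0=5/36 ∈ [3/28, 3/7) → index 2
j=1: u_1=11/36 ∈ [3/28, 3/7) → index 2
j=2: u_2=17/36 ∈ [3/7, 9/14) → index 3
j=3: u_3=23/36 ∈ [3/7, 9/14) → index 3
j=4: u_4=29/36 ∈ [9/14, 13/14) → index 4
j=5: u_5=35/36 ∈ [13/14, 1) → index 5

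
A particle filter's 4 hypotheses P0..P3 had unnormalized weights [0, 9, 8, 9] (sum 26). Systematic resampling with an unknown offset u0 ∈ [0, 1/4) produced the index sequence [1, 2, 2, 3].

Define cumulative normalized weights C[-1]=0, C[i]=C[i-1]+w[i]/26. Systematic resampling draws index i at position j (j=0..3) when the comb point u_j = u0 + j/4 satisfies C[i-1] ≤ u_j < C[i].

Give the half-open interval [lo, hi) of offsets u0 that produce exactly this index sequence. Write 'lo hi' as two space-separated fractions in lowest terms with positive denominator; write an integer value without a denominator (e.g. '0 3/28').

C = [0, 9/26, 17/26, 1]
j=0 picked index 1: u0 ∈ [0, 9/26)
j=1 picked index 2: u0 ∈ [5/52, 21/52)
j=2 picked index 2: u0 ∈ [-2/13, 2/13)
j=3 picked index 3: u0 ∈ [-5/52, 1/4)
intersection: [5/52, 2/13)

5/52 2/13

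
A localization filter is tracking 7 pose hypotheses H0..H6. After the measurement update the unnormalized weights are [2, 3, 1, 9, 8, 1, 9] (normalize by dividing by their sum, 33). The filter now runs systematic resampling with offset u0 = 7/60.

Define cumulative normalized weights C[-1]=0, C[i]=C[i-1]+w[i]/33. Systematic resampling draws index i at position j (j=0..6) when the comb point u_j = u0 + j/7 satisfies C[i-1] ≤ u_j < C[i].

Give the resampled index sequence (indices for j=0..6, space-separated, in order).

C = [2/33, 5/33, 2/11, 5/11, 23/33, 8/11, 1]
j=0: u_0=7/60 ∈ [2/33, 5/33) → index 1
j=1: u_1=109/420 ∈ [2/11, 5/11) → index 3
j=2: u_2=169/420 ∈ [2/11, 5/11) → index 3
j=3: u_3=229/420 ∈ [5/11, 23/33) → index 4
j=4: u_4=289/420 ∈ [5/11, 23/33) → index 4
j=5: u_5=349/420 ∈ [8/11, 1) → index 6
j=6: u_6=409/420 ∈ [8/11, 1) → index 6

1 3 3 4 4 6 6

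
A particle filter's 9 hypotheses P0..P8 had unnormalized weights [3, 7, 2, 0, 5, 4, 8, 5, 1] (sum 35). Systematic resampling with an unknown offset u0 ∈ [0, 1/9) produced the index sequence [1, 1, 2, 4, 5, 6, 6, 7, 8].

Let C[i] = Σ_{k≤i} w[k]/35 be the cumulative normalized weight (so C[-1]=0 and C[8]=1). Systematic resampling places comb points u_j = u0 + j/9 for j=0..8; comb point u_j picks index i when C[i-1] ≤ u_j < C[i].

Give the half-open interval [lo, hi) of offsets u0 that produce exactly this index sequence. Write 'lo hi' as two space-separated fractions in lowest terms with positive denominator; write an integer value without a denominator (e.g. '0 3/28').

3/35 1/9

C = [3/35, 2/7, 12/35, 12/35, 17/35, 3/5, 29/35, 34/35, 1]
j=0 picked index 1: u0 ∈ [3/35, 2/7)
j=1 picked index 1: u0 ∈ [-8/315, 11/63)
j=2 picked index 2: u0 ∈ [4/63, 38/315)
j=3 picked index 4: u0 ∈ [1/105, 16/105)
j=4 picked index 5: u0 ∈ [13/315, 7/45)
j=5 picked index 6: u0 ∈ [2/45, 86/315)
j=6 picked index 6: u0 ∈ [-1/15, 17/105)
j=7 picked index 7: u0 ∈ [16/315, 61/315)
j=8 picked index 8: u0 ∈ [26/315, 1/9)
intersection: [3/35, 1/9)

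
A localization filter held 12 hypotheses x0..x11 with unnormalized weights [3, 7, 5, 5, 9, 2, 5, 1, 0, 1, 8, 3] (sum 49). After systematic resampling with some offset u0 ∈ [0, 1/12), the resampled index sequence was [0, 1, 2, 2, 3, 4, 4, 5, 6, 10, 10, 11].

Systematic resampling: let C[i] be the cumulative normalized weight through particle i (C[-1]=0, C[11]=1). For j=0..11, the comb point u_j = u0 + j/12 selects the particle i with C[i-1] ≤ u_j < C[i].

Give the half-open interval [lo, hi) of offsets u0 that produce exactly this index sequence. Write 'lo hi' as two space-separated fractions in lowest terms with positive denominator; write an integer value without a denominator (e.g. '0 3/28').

11/294 29/588

C = [3/49, 10/49, 15/49, 20/49, 29/49, 31/49, 36/49, 37/49, 37/49, 38/49, 46/49, 1]
j=0 picked index 0: u0 ∈ [0, 3/49)
j=1 picked index 1: u0 ∈ [-13/588, 71/588)
j=2 picked index 2: u0 ∈ [11/294, 41/294)
j=3 picked index 2: u0 ∈ [-9/196, 11/196)
j=4 picked index 3: u0 ∈ [-4/147, 11/147)
j=5 picked index 4: u0 ∈ [-5/588, 103/588)
j=6 picked index 4: u0 ∈ [-9/98, 9/98)
j=7 picked index 5: u0 ∈ [5/588, 29/588)
j=8 picked index 6: u0 ∈ [-5/147, 10/147)
j=9 picked index 10: u0 ∈ [5/196, 37/196)
j=10 picked index 10: u0 ∈ [-17/294, 31/294)
j=11 picked index 11: u0 ∈ [13/588, 1/12)
intersection: [11/294, 29/588)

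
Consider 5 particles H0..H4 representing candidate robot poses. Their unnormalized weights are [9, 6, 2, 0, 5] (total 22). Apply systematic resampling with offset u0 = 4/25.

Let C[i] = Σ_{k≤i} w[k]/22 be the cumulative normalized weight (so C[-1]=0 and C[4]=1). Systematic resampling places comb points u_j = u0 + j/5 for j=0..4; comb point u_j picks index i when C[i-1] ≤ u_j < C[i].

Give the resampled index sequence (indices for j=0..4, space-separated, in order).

C = [9/22, 15/22, 17/22, 17/22, 1]
j=0: u_0=4/25 ∈ [0, 9/22) → index 0
j=1: u_1=9/25 ∈ [0, 9/22) → index 0
j=2: u_2=14/25 ∈ [9/22, 15/22) → index 1
j=3: u_3=19/25 ∈ [15/22, 17/22) → index 2
j=4: u_4=24/25 ∈ [17/22, 1) → index 4

0 0 1 2 4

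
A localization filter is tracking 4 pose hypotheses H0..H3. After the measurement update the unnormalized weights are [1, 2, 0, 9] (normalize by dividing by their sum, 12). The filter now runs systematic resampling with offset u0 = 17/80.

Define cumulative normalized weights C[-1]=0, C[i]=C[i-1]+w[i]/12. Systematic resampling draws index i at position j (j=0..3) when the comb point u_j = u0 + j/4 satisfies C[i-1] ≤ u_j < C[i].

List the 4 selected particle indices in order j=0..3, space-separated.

1 3 3 3

C = [1/12, 1/4, 1/4, 1]
j=0: u_0=17/80 ∈ [1/12, 1/4) → index 1
j=1: u_1=37/80 ∈ [1/4, 1) → index 3
j=2: u_2=57/80 ∈ [1/4, 1) → index 3
j=3: u_3=77/80 ∈ [1/4, 1) → index 3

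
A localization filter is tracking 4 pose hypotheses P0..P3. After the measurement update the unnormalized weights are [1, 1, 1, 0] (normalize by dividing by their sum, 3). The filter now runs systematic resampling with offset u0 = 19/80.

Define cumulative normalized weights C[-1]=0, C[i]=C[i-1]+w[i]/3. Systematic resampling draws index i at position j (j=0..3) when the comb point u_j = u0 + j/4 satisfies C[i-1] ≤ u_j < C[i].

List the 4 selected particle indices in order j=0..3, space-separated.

C = [1/3, 2/3, 1, 1]
j=0: u_0=19/80 ∈ [0, 1/3) → index 0
j=1: u_1=39/80 ∈ [1/3, 2/3) → index 1
j=2: u_2=59/80 ∈ [2/3, 1) → index 2
j=3: u_3=79/80 ∈ [2/3, 1) → index 2

0 1 2 2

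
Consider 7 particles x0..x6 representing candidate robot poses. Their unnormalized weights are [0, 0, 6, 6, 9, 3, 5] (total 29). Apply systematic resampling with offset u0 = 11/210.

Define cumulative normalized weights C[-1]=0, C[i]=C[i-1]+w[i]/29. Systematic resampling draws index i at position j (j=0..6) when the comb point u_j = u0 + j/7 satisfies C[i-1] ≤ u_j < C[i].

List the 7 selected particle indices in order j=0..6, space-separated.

2 2 3 4 4 5 6

C = [0, 0, 6/29, 12/29, 21/29, 24/29, 1]
j=0: u_0=11/210 ∈ [0, 6/29) → index 2
j=1: u_1=41/210 ∈ [0, 6/29) → index 2
j=2: u_2=71/210 ∈ [6/29, 12/29) → index 3
j=3: u_3=101/210 ∈ [12/29, 21/29) → index 4
j=4: u_4=131/210 ∈ [12/29, 21/29) → index 4
j=5: u_5=23/30 ∈ [21/29, 24/29) → index 5
j=6: u_6=191/210 ∈ [24/29, 1) → index 6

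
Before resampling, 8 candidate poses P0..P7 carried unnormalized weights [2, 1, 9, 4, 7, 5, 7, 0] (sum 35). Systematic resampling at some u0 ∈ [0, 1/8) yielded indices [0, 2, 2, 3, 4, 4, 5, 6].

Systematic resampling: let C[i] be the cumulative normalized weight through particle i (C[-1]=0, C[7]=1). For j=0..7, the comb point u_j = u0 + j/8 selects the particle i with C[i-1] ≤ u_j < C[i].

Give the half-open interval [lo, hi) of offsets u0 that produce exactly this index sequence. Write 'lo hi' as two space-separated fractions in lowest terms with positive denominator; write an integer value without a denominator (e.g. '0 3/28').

C = [2/35, 3/35, 12/35, 16/35, 23/35, 4/5, 1, 1]
j=0 picked index 0: u0 ∈ [0, 2/35)
j=1 picked index 2: u0 ∈ [-11/280, 61/280)
j=2 picked index 2: u0 ∈ [-23/140, 13/140)
j=3 picked index 3: u0 ∈ [-9/280, 23/280)
j=4 picked index 4: u0 ∈ [-3/70, 11/70)
j=5 picked index 4: u0 ∈ [-47/280, 9/280)
j=6 picked index 5: u0 ∈ [-13/140, 1/20)
j=7 picked index 6: u0 ∈ [-3/40, 1/8)
intersection: [0, 9/280)

0 9/280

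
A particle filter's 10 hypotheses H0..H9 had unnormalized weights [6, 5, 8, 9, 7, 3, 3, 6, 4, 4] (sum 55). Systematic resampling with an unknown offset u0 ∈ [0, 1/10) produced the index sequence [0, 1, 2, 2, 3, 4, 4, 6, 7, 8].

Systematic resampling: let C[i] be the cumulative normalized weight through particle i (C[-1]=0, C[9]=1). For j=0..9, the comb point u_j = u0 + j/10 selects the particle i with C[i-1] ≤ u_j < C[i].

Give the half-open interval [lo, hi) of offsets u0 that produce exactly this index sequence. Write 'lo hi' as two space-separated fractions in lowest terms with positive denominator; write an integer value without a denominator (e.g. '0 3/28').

C = [6/55, 1/5, 19/55, 28/55, 7/11, 38/55, 41/55, 47/55, 51/55, 1]
j=0 picked index 0: u0 ∈ [0, 6/55)
j=1 picked index 1: u0 ∈ [1/110, 1/10)
j=2 picked index 2: u0 ∈ [0, 8/55)
j=3 picked index 2: u0 ∈ [-1/10, 1/22)
j=4 picked index 3: u0 ∈ [-3/55, 6/55)
j=5 picked index 4: u0 ∈ [1/110, 3/22)
j=6 picked index 4: u0 ∈ [-1/11, 2/55)
j=7 picked index 6: u0 ∈ [-1/110, 1/22)
j=8 picked index 7: u0 ∈ [-3/55, 3/55)
j=9 picked index 8: u0 ∈ [-1/22, 3/110)
intersection: [1/110, 3/110)

1/110 3/110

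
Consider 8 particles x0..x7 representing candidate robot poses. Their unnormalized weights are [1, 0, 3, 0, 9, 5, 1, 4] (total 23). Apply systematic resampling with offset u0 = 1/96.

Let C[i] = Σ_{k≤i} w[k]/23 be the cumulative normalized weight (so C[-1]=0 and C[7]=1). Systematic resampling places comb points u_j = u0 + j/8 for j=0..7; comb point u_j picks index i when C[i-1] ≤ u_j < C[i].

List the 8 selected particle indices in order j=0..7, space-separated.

0 2 4 4 4 5 5 7

C = [1/23, 1/23, 4/23, 4/23, 13/23, 18/23, 19/23, 1]
j=0: u_0=1/96 ∈ [0, 1/23) → index 0
j=1: u_1=13/96 ∈ [1/23, 4/23) → index 2
j=2: u_2=25/96 ∈ [4/23, 13/23) → index 4
j=3: u_3=37/96 ∈ [4/23, 13/23) → index 4
j=4: u_4=49/96 ∈ [4/23, 13/23) → index 4
j=5: u_5=61/96 ∈ [13/23, 18/23) → index 5
j=6: u_6=73/96 ∈ [13/23, 18/23) → index 5
j=7: u_7=85/96 ∈ [19/23, 1) → index 7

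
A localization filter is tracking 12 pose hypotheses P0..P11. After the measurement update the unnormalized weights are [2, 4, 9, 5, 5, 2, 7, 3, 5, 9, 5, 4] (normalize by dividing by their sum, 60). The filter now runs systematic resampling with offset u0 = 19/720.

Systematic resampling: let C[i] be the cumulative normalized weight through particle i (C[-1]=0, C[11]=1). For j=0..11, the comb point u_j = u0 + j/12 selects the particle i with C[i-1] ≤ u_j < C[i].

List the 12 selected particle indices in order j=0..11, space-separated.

0 2 2 3 4 5 6 7 8 9 10 11

C = [1/30, 1/10, 1/4, 1/3, 5/12, 9/20, 17/30, 37/60, 7/10, 17/20, 14/15, 1]
j=0: u_0=19/720 ∈ [0, 1/30) → index 0
j=1: u_1=79/720 ∈ [1/10, 1/4) → index 2
j=2: u_2=139/720 ∈ [1/10, 1/4) → index 2
j=3: u_3=199/720 ∈ [1/4, 1/3) → index 3
j=4: u_4=259/720 ∈ [1/3, 5/12) → index 4
j=5: u_5=319/720 ∈ [5/12, 9/20) → index 5
j=6: u_6=379/720 ∈ [9/20, 17/30) → index 6
j=7: u_7=439/720 ∈ [17/30, 37/60) → index 7
j=8: u_8=499/720 ∈ [37/60, 7/10) → index 8
j=9: u_9=559/720 ∈ [7/10, 17/20) → index 9
j=10: u_10=619/720 ∈ [17/20, 14/15) → index 10
j=11: u_11=679/720 ∈ [14/15, 1) → index 11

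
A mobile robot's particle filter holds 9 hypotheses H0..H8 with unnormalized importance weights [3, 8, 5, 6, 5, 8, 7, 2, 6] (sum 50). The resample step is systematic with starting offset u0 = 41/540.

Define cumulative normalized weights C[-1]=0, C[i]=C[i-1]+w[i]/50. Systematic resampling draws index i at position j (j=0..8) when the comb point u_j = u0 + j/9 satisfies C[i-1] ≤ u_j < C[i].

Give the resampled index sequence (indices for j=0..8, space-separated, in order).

C = [3/50, 11/50, 8/25, 11/25, 27/50, 7/10, 21/25, 22/25, 1]
j=0: u_0=41/540 ∈ [3/50, 11/50) → index 1
j=1: u_1=101/540 ∈ [3/50, 11/50) → index 1
j=2: u_2=161/540 ∈ [11/50, 8/25) → index 2
j=3: u_3=221/540 ∈ [8/25, 11/25) → index 3
j=4: u_4=281/540 ∈ [11/25, 27/50) → index 4
j=5: u_5=341/540 ∈ [27/50, 7/10) → index 5
j=6: u_6=401/540 ∈ [7/10, 21/25) → index 6
j=7: u_7=461/540 ∈ [21/25, 22/25) → index 7
j=8: u_8=521/540 ∈ [22/25, 1) → index 8

1 1 2 3 4 5 6 7 8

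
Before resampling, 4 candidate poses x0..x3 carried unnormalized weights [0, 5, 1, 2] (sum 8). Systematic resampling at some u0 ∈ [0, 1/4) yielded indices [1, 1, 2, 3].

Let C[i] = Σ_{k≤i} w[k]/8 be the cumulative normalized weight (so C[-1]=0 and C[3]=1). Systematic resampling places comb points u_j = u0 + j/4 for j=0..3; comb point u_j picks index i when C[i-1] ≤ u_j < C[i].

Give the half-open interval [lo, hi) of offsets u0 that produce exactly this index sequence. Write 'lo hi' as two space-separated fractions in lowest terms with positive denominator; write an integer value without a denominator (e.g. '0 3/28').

C = [0, 5/8, 3/4, 1]
j=0 picked index 1: u0 ∈ [0, 5/8)
j=1 picked index 1: u0 ∈ [-1/4, 3/8)
j=2 picked index 2: u0 ∈ [1/8, 1/4)
j=3 picked index 3: u0 ∈ [0, 1/4)
intersection: [1/8, 1/4)

1/8 1/4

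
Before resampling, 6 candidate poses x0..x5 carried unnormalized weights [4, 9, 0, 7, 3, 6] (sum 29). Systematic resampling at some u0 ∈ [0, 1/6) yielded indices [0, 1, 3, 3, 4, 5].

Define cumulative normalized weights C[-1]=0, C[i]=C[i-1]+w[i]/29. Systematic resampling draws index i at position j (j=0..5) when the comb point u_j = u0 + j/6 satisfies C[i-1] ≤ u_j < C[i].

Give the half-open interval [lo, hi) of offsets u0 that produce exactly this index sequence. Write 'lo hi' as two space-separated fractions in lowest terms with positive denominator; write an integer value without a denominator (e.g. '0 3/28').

10/87 11/87

C = [4/29, 13/29, 13/29, 20/29, 23/29, 1]
j=0 picked index 0: u0 ∈ [0, 4/29)
j=1 picked index 1: u0 ∈ [-5/174, 49/174)
j=2 picked index 3: u0 ∈ [10/87, 31/87)
j=3 picked index 3: u0 ∈ [-3/58, 11/58)
j=4 picked index 4: u0 ∈ [2/87, 11/87)
j=5 picked index 5: u0 ∈ [-7/174, 1/6)
intersection: [10/87, 11/87)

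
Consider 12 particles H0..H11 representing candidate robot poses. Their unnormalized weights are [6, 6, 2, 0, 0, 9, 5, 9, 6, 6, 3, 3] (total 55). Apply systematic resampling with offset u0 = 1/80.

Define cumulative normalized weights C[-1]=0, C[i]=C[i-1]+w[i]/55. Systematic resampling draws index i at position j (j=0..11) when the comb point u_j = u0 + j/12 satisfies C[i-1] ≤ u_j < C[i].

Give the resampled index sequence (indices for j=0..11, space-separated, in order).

0 0 1 5 5 6 7 7 8 8 9 10

C = [6/55, 12/55, 14/55, 14/55, 14/55, 23/55, 28/55, 37/55, 43/55, 49/55, 52/55, 1]
j=0: u_0=1/80 ∈ [0, 6/55) → index 0
j=1: u_1=23/240 ∈ [0, 6/55) → index 0
j=2: u_2=43/240 ∈ [6/55, 12/55) → index 1
j=3: u_3=21/80 ∈ [14/55, 23/55) → index 5
j=4: u_4=83/240 ∈ [14/55, 23/55) → index 5
j=5: u_5=103/240 ∈ [23/55, 28/55) → index 6
j=6: u_6=41/80 ∈ [28/55, 37/55) → index 7
j=7: u_7=143/240 ∈ [28/55, 37/55) → index 7
j=8: u_8=163/240 ∈ [37/55, 43/55) → index 8
j=9: u_9=61/80 ∈ [37/55, 43/55) → index 8
j=10: u_10=203/240 ∈ [43/55, 49/55) → index 9
j=11: u_11=223/240 ∈ [49/55, 52/55) → index 10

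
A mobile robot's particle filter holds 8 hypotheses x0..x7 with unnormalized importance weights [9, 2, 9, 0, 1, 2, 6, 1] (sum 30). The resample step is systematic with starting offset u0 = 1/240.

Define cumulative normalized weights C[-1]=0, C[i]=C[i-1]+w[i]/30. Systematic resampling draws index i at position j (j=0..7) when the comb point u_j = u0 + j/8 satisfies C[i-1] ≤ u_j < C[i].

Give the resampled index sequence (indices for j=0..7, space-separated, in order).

C = [3/10, 11/30, 2/3, 2/3, 7/10, 23/30, 29/30, 1]
j=0: u_0=1/240 ∈ [0, 3/10) → index 0
j=1: u_1=31/240 ∈ [0, 3/10) → index 0
j=2: u_2=61/240 ∈ [0, 3/10) → index 0
j=3: u_3=91/240 ∈ [11/30, 2/3) → index 2
j=4: u_4=121/240 ∈ [11/30, 2/3) → index 2
j=5: u_5=151/240 ∈ [11/30, 2/3) → index 2
j=6: u_6=181/240 ∈ [7/10, 23/30) → index 5
j=7: u_7=211/240 ∈ [23/30, 29/30) → index 6

0 0 0 2 2 2 5 6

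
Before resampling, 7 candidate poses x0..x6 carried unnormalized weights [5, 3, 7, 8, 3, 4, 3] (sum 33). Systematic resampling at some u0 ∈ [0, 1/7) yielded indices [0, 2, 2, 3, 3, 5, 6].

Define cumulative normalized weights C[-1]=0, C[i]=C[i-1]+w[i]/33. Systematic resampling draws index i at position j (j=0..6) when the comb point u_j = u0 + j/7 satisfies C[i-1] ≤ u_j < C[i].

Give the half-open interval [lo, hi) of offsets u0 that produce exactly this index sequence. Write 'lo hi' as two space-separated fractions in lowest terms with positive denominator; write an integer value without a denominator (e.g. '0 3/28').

23/231 29/231

C = [5/33, 8/33, 5/11, 23/33, 26/33, 10/11, 1]
j=0 picked index 0: u0 ∈ [0, 5/33)
j=1 picked index 2: u0 ∈ [23/231, 24/77)
j=2 picked index 2: u0 ∈ [-10/231, 13/77)
j=3 picked index 3: u0 ∈ [2/77, 62/231)
j=4 picked index 3: u0 ∈ [-9/77, 29/231)
j=5 picked index 5: u0 ∈ [17/231, 15/77)
j=6 picked index 6: u0 ∈ [4/77, 1/7)
intersection: [23/231, 29/231)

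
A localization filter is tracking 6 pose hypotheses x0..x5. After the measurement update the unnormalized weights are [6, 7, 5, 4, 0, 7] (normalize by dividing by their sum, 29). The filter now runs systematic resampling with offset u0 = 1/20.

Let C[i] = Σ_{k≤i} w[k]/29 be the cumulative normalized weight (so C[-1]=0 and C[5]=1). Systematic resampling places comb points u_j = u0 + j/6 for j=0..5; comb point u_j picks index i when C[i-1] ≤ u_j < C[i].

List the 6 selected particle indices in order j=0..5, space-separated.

0 1 1 2 3 5

C = [6/29, 13/29, 18/29, 22/29, 22/29, 1]
j=0: u_0=1/20 ∈ [0, 6/29) → index 0
j=1: u_1=13/60 ∈ [6/29, 13/29) → index 1
j=2: u_2=23/60 ∈ [6/29, 13/29) → index 1
j=3: u_3=11/20 ∈ [13/29, 18/29) → index 2
j=4: u_4=43/60 ∈ [18/29, 22/29) → index 3
j=5: u_5=53/60 ∈ [22/29, 1) → index 5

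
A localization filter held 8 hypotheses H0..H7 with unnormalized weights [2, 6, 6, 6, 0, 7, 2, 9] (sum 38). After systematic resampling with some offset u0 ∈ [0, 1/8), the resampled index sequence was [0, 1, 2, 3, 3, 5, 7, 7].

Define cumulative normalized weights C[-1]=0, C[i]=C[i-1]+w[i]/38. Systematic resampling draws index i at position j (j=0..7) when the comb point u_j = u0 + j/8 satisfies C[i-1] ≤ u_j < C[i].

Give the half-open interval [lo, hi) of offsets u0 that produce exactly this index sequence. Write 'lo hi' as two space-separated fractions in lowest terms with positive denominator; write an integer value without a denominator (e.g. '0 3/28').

1/76 1/38

C = [1/19, 4/19, 7/19, 10/19, 10/19, 27/38, 29/38, 1]
j=0 picked index 0: u0 ∈ [0, 1/19)
j=1 picked index 1: u0 ∈ [-11/152, 13/152)
j=2 picked index 2: u0 ∈ [-3/76, 9/76)
j=3 picked index 3: u0 ∈ [-1/152, 23/152)
j=4 picked index 3: u0 ∈ [-5/38, 1/38)
j=5 picked index 5: u0 ∈ [-15/152, 13/152)
j=6 picked index 7: u0 ∈ [1/76, 1/4)
j=7 picked index 7: u0 ∈ [-17/152, 1/8)
intersection: [1/76, 1/38)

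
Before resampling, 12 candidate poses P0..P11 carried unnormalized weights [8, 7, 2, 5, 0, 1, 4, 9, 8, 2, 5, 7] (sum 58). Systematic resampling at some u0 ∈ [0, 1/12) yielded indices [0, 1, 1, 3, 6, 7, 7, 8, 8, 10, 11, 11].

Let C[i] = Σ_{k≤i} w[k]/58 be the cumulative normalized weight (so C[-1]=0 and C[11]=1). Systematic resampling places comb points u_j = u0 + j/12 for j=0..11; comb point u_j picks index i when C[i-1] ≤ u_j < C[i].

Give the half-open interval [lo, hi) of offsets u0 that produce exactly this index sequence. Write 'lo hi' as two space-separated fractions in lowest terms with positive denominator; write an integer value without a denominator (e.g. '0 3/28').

C = [4/29, 15/58, 17/58, 11/29, 11/29, 23/58, 27/58, 18/29, 22/29, 23/29, 51/58, 1]
j=0 picked index 0: u0 ∈ [0, 4/29)
j=1 picked index 1: u0 ∈ [19/348, 61/348)
j=2 picked index 1: u0 ∈ [-5/174, 8/87)
j=3 picked index 3: u0 ∈ [5/116, 15/116)
j=4 picked index 6: u0 ∈ [11/174, 23/174)
j=5 picked index 7: u0 ∈ [17/348, 71/348)
j=6 picked index 7: u0 ∈ [-1/29, 7/58)
j=7 picked index 8: u0 ∈ [13/348, 61/348)
j=8 picked index 8: u0 ∈ [-4/87, 8/87)
j=9 picked index 10: u0 ∈ [5/116, 15/116)
j=10 picked index 11: u0 ∈ [4/87, 1/6)
j=11 picked index 11: u0 ∈ [-13/348, 1/12)
intersection: [11/174, 1/12)

11/174 1/12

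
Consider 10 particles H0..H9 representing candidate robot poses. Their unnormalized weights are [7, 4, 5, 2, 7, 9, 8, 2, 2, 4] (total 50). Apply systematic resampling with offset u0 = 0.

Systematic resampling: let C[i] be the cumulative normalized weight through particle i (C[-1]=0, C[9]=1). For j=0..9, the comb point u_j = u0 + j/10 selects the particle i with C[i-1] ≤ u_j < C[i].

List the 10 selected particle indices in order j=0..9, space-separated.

C = [7/50, 11/50, 8/25, 9/25, 1/2, 17/25, 21/25, 22/25, 23/25, 1]
j=0: u_0=0 ∈ [0, 7/50) → index 0
j=1: u_1=1/10 ∈ [0, 7/50) → index 0
j=2: u_2=1/5 ∈ [7/50, 11/50) → index 1
j=3: u_3=3/10 ∈ [11/50, 8/25) → index 2
j=4: u_4=2/5 ∈ [9/25, 1/2) → index 4
j=5: u_5=1/2 ∈ [1/2, 17/25) → index 5
j=6: u_6=3/5 ∈ [1/2, 17/25) → index 5
j=7: u_7=7/10 ∈ [17/25, 21/25) → index 6
j=8: u_8=4/5 ∈ [17/25, 21/25) → index 6
j=9: u_9=9/10 ∈ [22/25, 23/25) → index 8

0 0 1 2 4 5 5 6 6 8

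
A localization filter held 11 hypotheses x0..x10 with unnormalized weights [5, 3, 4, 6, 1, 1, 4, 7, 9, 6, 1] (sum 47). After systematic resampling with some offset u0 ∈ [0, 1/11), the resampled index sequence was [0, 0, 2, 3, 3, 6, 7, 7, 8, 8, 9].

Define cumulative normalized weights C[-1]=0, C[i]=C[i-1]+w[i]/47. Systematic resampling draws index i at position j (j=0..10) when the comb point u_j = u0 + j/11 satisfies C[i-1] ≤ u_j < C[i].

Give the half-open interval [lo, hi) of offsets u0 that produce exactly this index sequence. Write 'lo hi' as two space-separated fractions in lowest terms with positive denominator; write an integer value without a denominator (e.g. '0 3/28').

0 8/517

C = [5/47, 8/47, 12/47, 18/47, 19/47, 20/47, 24/47, 31/47, 40/47, 46/47, 1]
j=0 picked index 0: u0 ∈ [0, 5/47)
j=1 picked index 0: u0 ∈ [-1/11, 8/517)
j=2 picked index 2: u0 ∈ [-6/517, 38/517)
j=3 picked index 3: u0 ∈ [-9/517, 57/517)
j=4 picked index 3: u0 ∈ [-56/517, 10/517)
j=5 picked index 6: u0 ∈ [-15/517, 29/517)
j=6 picked index 7: u0 ∈ [-18/517, 59/517)
j=7 picked index 7: u0 ∈ [-65/517, 12/517)
j=8 picked index 8: u0 ∈ [-35/517, 64/517)
j=9 picked index 8: u0 ∈ [-82/517, 17/517)
j=10 picked index 9: u0 ∈ [-30/517, 36/517)
intersection: [0, 8/517)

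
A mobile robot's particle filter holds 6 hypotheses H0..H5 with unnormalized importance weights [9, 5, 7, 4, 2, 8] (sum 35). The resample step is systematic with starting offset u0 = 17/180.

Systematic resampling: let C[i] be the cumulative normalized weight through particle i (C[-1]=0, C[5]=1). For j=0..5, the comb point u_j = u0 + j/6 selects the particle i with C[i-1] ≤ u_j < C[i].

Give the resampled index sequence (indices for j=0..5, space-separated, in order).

C = [9/35, 2/5, 3/5, 5/7, 27/35, 1]
j=0: u_0=17/180 ∈ [0, 9/35) → index 0
j=1: u_1=47/180 ∈ [9/35, 2/5) → index 1
j=2: u_2=77/180 ∈ [2/5, 3/5) → index 2
j=3: u_3=107/180 ∈ [2/5, 3/5) → index 2
j=4: u_4=137/180 ∈ [5/7, 27/35) → index 4
j=5: u_5=167/180 ∈ [27/35, 1) → index 5

0 1 2 2 4 5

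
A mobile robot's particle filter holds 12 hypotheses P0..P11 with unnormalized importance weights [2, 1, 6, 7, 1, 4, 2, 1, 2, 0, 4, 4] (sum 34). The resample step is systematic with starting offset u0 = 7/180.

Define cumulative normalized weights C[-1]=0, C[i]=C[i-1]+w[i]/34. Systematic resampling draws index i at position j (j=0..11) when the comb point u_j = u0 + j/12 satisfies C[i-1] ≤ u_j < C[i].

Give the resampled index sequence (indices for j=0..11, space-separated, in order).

C = [1/17, 3/34, 9/34, 8/17, 1/2, 21/34, 23/34, 12/17, 13/17, 13/17, 15/17, 1]
j=0: u_0=7/180 ∈ [0, 1/17) → index 0
j=1: u_1=11/90 ∈ [3/34, 9/34) → index 2
j=2: u_2=37/180 ∈ [3/34, 9/34) → index 2
j=3: u_3=13/45 ∈ [9/34, 8/17) → index 3
j=4: u_4=67/180 ∈ [9/34, 8/17) → index 3
j=5: u_5=41/90 ∈ [9/34, 8/17) → index 3
j=6: u_6=97/180 ∈ [1/2, 21/34) → index 5
j=7: u_7=28/45 ∈ [21/34, 23/34) → index 6
j=8: u_8=127/180 ∈ [23/34, 12/17) → index 7
j=9: u_9=71/90 ∈ [13/17, 15/17) → index 10
j=10: u_10=157/180 ∈ [13/17, 15/17) → index 10
j=11: u_11=43/45 ∈ [15/17, 1) → index 11

0 2 2 3 3 3 5 6 7 10 10 11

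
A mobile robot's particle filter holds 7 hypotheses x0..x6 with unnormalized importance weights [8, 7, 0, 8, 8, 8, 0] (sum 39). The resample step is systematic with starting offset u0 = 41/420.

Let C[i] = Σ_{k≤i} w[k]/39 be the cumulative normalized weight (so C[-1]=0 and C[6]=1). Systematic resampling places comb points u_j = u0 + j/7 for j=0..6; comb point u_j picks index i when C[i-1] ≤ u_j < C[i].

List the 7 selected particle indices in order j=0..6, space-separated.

C = [8/39, 5/13, 5/13, 23/39, 31/39, 1, 1]
j=0: u_0=41/420 ∈ [0, 8/39) → index 0
j=1: u_1=101/420 ∈ [8/39, 5/13) → index 1
j=2: u_2=23/60 ∈ [8/39, 5/13) → index 1
j=3: u_3=221/420 ∈ [5/13, 23/39) → index 3
j=4: u_4=281/420 ∈ [23/39, 31/39) → index 4
j=5: u_5=341/420 ∈ [31/39, 1) → index 5
j=6: u_6=401/420 ∈ [31/39, 1) → index 5

0 1 1 3 4 5 5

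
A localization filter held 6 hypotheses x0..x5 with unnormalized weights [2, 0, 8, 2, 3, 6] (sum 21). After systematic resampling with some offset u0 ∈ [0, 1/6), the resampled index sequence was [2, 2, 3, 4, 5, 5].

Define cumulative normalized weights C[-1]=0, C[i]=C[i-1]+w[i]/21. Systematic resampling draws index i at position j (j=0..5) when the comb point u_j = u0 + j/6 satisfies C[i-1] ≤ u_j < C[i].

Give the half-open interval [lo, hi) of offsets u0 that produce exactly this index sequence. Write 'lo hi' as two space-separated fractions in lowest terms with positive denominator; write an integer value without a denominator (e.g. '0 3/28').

C = [2/21, 2/21, 10/21, 4/7, 5/7, 1]
j=0 picked index 2: u0 ∈ [2/21, 10/21)
j=1 picked index 2: u0 ∈ [-1/14, 13/42)
j=2 picked index 3: u0 ∈ [1/7, 5/21)
j=3 picked index 4: u0 ∈ [1/14, 3/14)
j=4 picked index 5: u0 ∈ [1/21, 1/3)
j=5 picked index 5: u0 ∈ [-5/42, 1/6)
intersection: [1/7, 1/6)

1/7 1/6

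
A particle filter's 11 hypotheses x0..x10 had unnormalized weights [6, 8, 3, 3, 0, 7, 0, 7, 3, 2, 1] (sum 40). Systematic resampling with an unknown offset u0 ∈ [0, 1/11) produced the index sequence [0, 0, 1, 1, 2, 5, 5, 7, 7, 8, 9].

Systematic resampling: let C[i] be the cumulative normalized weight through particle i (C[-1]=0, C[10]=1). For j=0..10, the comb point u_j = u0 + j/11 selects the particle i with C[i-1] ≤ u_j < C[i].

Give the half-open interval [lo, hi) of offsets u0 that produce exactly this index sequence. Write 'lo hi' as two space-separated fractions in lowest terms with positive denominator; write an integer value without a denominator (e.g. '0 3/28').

C = [3/20, 7/20, 17/40, 1/2, 1/2, 27/40, 27/40, 17/20, 37/40, 39/40, 1]
j=0 picked index 0: u0 ∈ [0, 3/20)
j=1 picked index 0: u0 ∈ [-1/11, 13/220)
j=2 picked index 1: u0 ∈ [-7/220, 37/220)
j=3 picked index 1: u0 ∈ [-27/220, 17/220)
j=4 picked index 2: u0 ∈ [-3/220, 27/440)
j=5 picked index 5: u0 ∈ [1/22, 97/440)
j=6 picked index 5: u0 ∈ [-1/22, 57/440)
j=7 picked index 7: u0 ∈ [17/440, 47/220)
j=8 picked index 7: u0 ∈ [-23/440, 27/220)
j=9 picked index 8: u0 ∈ [7/220, 47/440)
j=10 picked index 9: u0 ∈ [7/440, 29/440)
intersection: [1/22, 13/220)

1/22 13/220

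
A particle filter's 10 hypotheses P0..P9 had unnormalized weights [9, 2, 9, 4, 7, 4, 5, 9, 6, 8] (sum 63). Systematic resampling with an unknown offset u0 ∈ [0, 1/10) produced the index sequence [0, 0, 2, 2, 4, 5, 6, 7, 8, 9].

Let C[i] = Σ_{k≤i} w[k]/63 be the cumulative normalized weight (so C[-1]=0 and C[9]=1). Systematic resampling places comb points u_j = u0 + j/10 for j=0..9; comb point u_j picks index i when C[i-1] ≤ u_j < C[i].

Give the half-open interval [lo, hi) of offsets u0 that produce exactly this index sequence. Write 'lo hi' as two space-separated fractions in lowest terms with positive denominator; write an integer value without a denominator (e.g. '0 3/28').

0 11/630

C = [1/7, 11/63, 20/63, 8/21, 31/63, 5/9, 40/63, 7/9, 55/63, 1]
j=0 picked index 0: u0 ∈ [0, 1/7)
j=1 picked index 0: u0 ∈ [-1/10, 3/70)
j=2 picked index 2: u0 ∈ [-8/315, 37/315)
j=3 picked index 2: u0 ∈ [-79/630, 11/630)
j=4 picked index 4: u0 ∈ [-2/105, 29/315)
j=5 picked index 5: u0 ∈ [-1/126, 1/18)
j=6 picked index 6: u0 ∈ [-2/45, 11/315)
j=7 picked index 7: u0 ∈ [-41/630, 7/90)
j=8 picked index 8: u0 ∈ [-1/45, 23/315)
j=9 picked index 9: u0 ∈ [-17/630, 1/10)
intersection: [0, 11/630)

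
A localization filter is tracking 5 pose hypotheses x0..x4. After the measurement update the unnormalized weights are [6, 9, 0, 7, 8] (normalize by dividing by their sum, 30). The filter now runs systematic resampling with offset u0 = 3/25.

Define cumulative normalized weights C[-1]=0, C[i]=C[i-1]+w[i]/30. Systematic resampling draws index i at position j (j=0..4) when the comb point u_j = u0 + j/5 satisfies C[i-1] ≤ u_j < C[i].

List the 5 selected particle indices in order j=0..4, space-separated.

C = [1/5, 1/2, 1/2, 11/15, 1]
j=0: u_0=3/25 ∈ [0, 1/5) → index 0
j=1: u_1=8/25 ∈ [1/5, 1/2) → index 1
j=2: u_2=13/25 ∈ [1/2, 11/15) → index 3
j=3: u_3=18/25 ∈ [1/2, 11/15) → index 3
j=4: u_4=23/25 ∈ [11/15, 1) → index 4

0 1 3 3 4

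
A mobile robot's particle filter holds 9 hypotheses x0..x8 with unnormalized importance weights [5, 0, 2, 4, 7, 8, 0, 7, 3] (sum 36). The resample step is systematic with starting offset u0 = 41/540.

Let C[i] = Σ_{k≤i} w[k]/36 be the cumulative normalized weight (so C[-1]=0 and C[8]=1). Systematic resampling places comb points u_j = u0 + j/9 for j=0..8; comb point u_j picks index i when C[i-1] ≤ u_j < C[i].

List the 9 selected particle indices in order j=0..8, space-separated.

C = [5/36, 5/36, 7/36, 11/36, 1/2, 13/18, 13/18, 11/12, 1]
j=0: u_0=41/540 ∈ [0, 5/36) → index 0
j=1: u_1=101/540 ∈ [5/36, 7/36) → index 2
j=2: u_2=161/540 ∈ [7/36, 11/36) → index 3
j=3: u_3=221/540 ∈ [11/36, 1/2) → index 4
j=4: u_4=281/540 ∈ [1/2, 13/18) → index 5
j=5: u_5=341/540 ∈ [1/2, 13/18) → index 5
j=6: u_6=401/540 ∈ [13/18, 11/12) → index 7
j=7: u_7=461/540 ∈ [13/18, 11/12) → index 7
j=8: u_8=521/540 ∈ [11/12, 1) → index 8

0 2 3 4 5 5 7 7 8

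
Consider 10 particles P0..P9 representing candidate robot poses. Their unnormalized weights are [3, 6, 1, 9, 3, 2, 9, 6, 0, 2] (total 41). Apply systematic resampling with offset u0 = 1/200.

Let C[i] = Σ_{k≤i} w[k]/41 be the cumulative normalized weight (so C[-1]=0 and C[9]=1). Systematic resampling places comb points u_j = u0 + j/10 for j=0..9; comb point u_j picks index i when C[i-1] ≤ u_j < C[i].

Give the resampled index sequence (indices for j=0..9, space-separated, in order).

0 1 1 3 3 4 6 6 7 7

C = [3/41, 9/41, 10/41, 19/41, 22/41, 24/41, 33/41, 39/41, 39/41, 1]
j=0: u_0=1/200 ∈ [0, 3/41) → index 0
j=1: u_1=21/200 ∈ [3/41, 9/41) → index 1
j=2: u_2=41/200 ∈ [3/41, 9/41) → index 1
j=3: u_3=61/200 ∈ [10/41, 19/41) → index 3
j=4: u_4=81/200 ∈ [10/41, 19/41) → index 3
j=5: u_5=101/200 ∈ [19/41, 22/41) → index 4
j=6: u_6=121/200 ∈ [24/41, 33/41) → index 6
j=7: u_7=141/200 ∈ [24/41, 33/41) → index 6
j=8: u_8=161/200 ∈ [33/41, 39/41) → index 7
j=9: u_9=181/200 ∈ [33/41, 39/41) → index 7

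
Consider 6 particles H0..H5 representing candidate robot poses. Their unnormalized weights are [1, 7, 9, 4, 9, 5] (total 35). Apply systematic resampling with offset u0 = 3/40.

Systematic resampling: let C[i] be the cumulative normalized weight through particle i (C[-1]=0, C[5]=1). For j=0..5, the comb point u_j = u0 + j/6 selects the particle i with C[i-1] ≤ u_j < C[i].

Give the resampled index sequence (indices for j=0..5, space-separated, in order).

1 2 2 3 4 5

C = [1/35, 8/35, 17/35, 3/5, 6/7, 1]
j=0: u_0=3/40 ∈ [1/35, 8/35) → index 1
j=1: u_1=29/120 ∈ [8/35, 17/35) → index 2
j=2: u_2=49/120 ∈ [8/35, 17/35) → index 2
j=3: u_3=23/40 ∈ [17/35, 3/5) → index 3
j=4: u_4=89/120 ∈ [3/5, 6/7) → index 4
j=5: u_5=109/120 ∈ [6/7, 1) → index 5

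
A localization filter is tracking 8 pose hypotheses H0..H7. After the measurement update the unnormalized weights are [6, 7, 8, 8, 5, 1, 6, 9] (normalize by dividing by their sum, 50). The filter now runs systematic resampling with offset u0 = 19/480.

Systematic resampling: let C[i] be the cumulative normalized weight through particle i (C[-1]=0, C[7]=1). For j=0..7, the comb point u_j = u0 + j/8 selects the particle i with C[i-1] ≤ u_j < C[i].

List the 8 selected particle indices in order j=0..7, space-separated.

0 1 2 2 3 4 6 7

C = [3/25, 13/50, 21/50, 29/50, 17/25, 7/10, 41/50, 1]
j=0: u_0=19/480 ∈ [0, 3/25) → index 0
j=1: u_1=79/480 ∈ [3/25, 13/50) → index 1
j=2: u_2=139/480 ∈ [13/50, 21/50) → index 2
j=3: u_3=199/480 ∈ [13/50, 21/50) → index 2
j=4: u_4=259/480 ∈ [21/50, 29/50) → index 3
j=5: u_5=319/480 ∈ [29/50, 17/25) → index 4
j=6: u_6=379/480 ∈ [7/10, 41/50) → index 6
j=7: u_7=439/480 ∈ [41/50, 1) → index 7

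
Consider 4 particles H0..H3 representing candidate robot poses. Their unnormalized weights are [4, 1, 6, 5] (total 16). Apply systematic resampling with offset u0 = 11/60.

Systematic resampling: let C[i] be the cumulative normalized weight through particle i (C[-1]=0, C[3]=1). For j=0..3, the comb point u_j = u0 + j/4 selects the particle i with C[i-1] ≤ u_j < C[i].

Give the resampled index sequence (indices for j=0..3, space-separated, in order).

0 2 2 3

C = [1/4, 5/16, 11/16, 1]
j=0: u_0=11/60 ∈ [0, 1/4) → index 0
j=1: u_1=13/30 ∈ [5/16, 11/16) → index 2
j=2: u_2=41/60 ∈ [5/16, 11/16) → index 2
j=3: u_3=14/15 ∈ [11/16, 1) → index 3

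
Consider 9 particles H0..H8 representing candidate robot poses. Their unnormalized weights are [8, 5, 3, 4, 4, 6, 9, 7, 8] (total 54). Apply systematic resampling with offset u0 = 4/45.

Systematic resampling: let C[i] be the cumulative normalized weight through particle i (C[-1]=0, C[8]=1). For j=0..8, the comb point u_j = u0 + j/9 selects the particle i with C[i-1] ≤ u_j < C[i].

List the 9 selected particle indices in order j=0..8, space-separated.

0 1 3 4 5 6 7 8 8

C = [4/27, 13/54, 8/27, 10/27, 4/9, 5/9, 13/18, 23/27, 1]
j=0: u_0=4/45 ∈ [0, 4/27) → index 0
j=1: u_1=1/5 ∈ [4/27, 13/54) → index 1
j=2: u_2=14/45 ∈ [8/27, 10/27) → index 3
j=3: u_3=19/45 ∈ [10/27, 4/9) → index 4
j=4: u_4=8/15 ∈ [4/9, 5/9) → index 5
j=5: u_5=29/45 ∈ [5/9, 13/18) → index 6
j=6: u_6=34/45 ∈ [13/18, 23/27) → index 7
j=7: u_7=13/15 ∈ [23/27, 1) → index 8
j=8: u_8=44/45 ∈ [23/27, 1) → index 8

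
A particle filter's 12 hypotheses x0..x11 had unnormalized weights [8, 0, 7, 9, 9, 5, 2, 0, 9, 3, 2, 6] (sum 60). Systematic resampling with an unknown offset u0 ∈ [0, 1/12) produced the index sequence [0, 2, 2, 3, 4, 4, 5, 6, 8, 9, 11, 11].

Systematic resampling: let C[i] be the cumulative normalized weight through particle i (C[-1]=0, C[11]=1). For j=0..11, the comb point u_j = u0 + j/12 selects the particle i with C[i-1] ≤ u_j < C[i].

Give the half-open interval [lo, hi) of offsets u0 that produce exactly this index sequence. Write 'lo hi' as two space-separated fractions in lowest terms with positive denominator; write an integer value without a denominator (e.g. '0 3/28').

C = [2/15, 2/15, 1/4, 2/5, 11/20, 19/30, 2/3, 2/3, 49/60, 13/15, 9/10, 1]
j=0 picked index 0: u0 ∈ [0, 2/15)
j=1 picked index 2: u0 ∈ [1/20, 1/6)
j=2 picked index 2: u0 ∈ [-1/30, 1/12)
j=3 picked index 3: u0 ∈ [0, 3/20)
j=4 picked index 4: u0 ∈ [1/15, 13/60)
j=5 picked index 4: u0 ∈ [-1/60, 2/15)
j=6 picked index 5: u0 ∈ [1/20, 2/15)
j=7 picked index 6: u0 ∈ [1/20, 1/12)
j=8 picked index 8: u0 ∈ [0, 3/20)
j=9 picked index 9: u0 ∈ [1/15, 7/60)
j=10 picked index 11: u0 ∈ [1/15, 1/6)
j=11 picked index 11: u0 ∈ [-1/60, 1/12)
intersection: [1/15, 1/12)

1/15 1/12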